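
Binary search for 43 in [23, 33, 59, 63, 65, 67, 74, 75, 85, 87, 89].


Step 1: lo=0, hi=10, mid=5, val=67
Step 2: lo=0, hi=4, mid=2, val=59
Step 3: lo=0, hi=1, mid=0, val=23
Step 4: lo=1, hi=1, mid=1, val=33

Not found


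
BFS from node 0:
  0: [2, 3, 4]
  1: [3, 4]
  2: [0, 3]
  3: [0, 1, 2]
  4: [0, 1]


Visit 0, enqueue [2, 3, 4]
Visit 2, enqueue []
Visit 3, enqueue [1]
Visit 4, enqueue []
Visit 1, enqueue []

BFS order: [0, 2, 3, 4, 1]


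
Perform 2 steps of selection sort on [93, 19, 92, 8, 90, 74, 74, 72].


Initial: [93, 19, 92, 8, 90, 74, 74, 72]
Step 1: min=8 at 3
  Swap: [8, 19, 92, 93, 90, 74, 74, 72]
Step 2: min=19 at 1
  Swap: [8, 19, 92, 93, 90, 74, 74, 72]

After 2 steps: [8, 19, 92, 93, 90, 74, 74, 72]


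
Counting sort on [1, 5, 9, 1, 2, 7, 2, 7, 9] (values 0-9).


Input: [1, 5, 9, 1, 2, 7, 2, 7, 9]
Counts: [0, 2, 2, 0, 0, 1, 0, 2, 0, 2]

Sorted: [1, 1, 2, 2, 5, 7, 7, 9, 9]


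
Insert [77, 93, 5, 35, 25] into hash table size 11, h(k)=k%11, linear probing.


Insert 77: h=0 -> slot 0
Insert 93: h=5 -> slot 5
Insert 5: h=5, 1 probes -> slot 6
Insert 35: h=2 -> slot 2
Insert 25: h=3 -> slot 3

Table: [77, None, 35, 25, None, 93, 5, None, None, None, None]


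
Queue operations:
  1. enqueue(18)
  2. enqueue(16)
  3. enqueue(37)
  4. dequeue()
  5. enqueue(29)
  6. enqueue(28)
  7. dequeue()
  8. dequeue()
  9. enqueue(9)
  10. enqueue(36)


enqueue(18) -> [18]
enqueue(16) -> [18, 16]
enqueue(37) -> [18, 16, 37]
dequeue()->18, [16, 37]
enqueue(29) -> [16, 37, 29]
enqueue(28) -> [16, 37, 29, 28]
dequeue()->16, [37, 29, 28]
dequeue()->37, [29, 28]
enqueue(9) -> [29, 28, 9]
enqueue(36) -> [29, 28, 9, 36]

Final queue: [29, 28, 9, 36]


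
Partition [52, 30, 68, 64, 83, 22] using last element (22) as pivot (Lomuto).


Pivot: 22
Place pivot at 0: [22, 30, 68, 64, 83, 52]

Partitioned: [22, 30, 68, 64, 83, 52]


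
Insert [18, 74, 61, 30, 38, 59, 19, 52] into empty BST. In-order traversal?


Insert 18: root
Insert 74: R from 18
Insert 61: R from 18 -> L from 74
Insert 30: R from 18 -> L from 74 -> L from 61
Insert 38: R from 18 -> L from 74 -> L from 61 -> R from 30
Insert 59: R from 18 -> L from 74 -> L from 61 -> R from 30 -> R from 38
Insert 19: R from 18 -> L from 74 -> L from 61 -> L from 30
Insert 52: R from 18 -> L from 74 -> L from 61 -> R from 30 -> R from 38 -> L from 59

In-order: [18, 19, 30, 38, 52, 59, 61, 74]


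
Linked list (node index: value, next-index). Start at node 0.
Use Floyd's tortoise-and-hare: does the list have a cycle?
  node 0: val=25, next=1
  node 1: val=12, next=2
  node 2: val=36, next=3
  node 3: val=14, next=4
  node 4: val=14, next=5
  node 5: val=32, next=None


Floyd's tortoise (slow, +1) and hare (fast, +2):
  init: slow=0, fast=0
  step 1: slow=1, fast=2
  step 2: slow=2, fast=4
  step 3: fast 4->5->None, no cycle

Cycle: no


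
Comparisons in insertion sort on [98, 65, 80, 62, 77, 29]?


Algorithm: insertion sort
Input: [98, 65, 80, 62, 77, 29]
Sorted: [29, 62, 65, 77, 80, 98]

14


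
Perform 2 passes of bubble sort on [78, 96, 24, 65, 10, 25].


Initial: [78, 96, 24, 65, 10, 25]
Pass 1: [78, 24, 65, 10, 25, 96] (4 swaps)
Pass 2: [24, 65, 10, 25, 78, 96] (4 swaps)

After 2 passes: [24, 65, 10, 25, 78, 96]


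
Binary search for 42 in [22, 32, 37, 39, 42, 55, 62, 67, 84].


Step 1: lo=0, hi=8, mid=4, val=42

Found at index 4


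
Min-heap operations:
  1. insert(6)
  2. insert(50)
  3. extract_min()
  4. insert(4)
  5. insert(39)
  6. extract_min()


insert(6) -> [6]
insert(50) -> [6, 50]
extract_min()->6, [50]
insert(4) -> [4, 50]
insert(39) -> [4, 50, 39]
extract_min()->4, [39, 50]

Final heap: [39, 50]


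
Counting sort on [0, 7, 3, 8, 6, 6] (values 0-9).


Input: [0, 7, 3, 8, 6, 6]
Counts: [1, 0, 0, 1, 0, 0, 2, 1, 1, 0]

Sorted: [0, 3, 6, 6, 7, 8]


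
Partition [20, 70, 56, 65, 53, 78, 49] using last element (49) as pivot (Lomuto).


Pivot: 49
  20 <= 49: advance i (no swap)
Place pivot at 1: [20, 49, 56, 65, 53, 78, 70]

Partitioned: [20, 49, 56, 65, 53, 78, 70]


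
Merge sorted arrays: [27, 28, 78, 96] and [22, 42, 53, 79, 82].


Take 22 from B
Take 27 from A
Take 28 from A
Take 42 from B
Take 53 from B
Take 78 from A
Take 79 from B
Take 82 from B

Merged: [22, 27, 28, 42, 53, 78, 79, 82, 96]


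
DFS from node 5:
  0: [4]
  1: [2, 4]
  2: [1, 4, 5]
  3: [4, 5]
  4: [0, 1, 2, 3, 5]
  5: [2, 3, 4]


Visit 5, push [4, 3, 2]
Visit 2, push [4, 1]
Visit 1, push [4]
Visit 4, push [3, 0]
Visit 0, push []
Visit 3, push []

DFS order: [5, 2, 1, 4, 0, 3]


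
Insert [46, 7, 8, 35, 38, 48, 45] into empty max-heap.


Insert 46: [46]
Insert 7: [46, 7]
Insert 8: [46, 7, 8]
Insert 35: [46, 35, 8, 7]
Insert 38: [46, 38, 8, 7, 35]
Insert 48: [48, 38, 46, 7, 35, 8]
Insert 45: [48, 38, 46, 7, 35, 8, 45]

Final heap: [48, 38, 46, 7, 35, 8, 45]


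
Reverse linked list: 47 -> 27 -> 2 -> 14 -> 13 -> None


Step 1: curr=47, set curr.next=prev(None) | reversed so far: 47
Step 2: curr=27, set curr.next=prev(47) | reversed so far: 27 -> 47
Step 3: curr=2, set curr.next=prev(27) | reversed so far: 2 -> 27 -> 47
Step 4: curr=14, set curr.next=prev(2) | reversed so far: 14 -> 2 -> 27 -> 47
Step 5: curr=13, set curr.next=prev(14) | reversed so far: 13 -> 14 -> 2 -> 27 -> 47

13 -> 14 -> 2 -> 27 -> 47 -> None


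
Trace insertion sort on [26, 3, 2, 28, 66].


Initial: [26, 3, 2, 28, 66]
Insert 3: [3, 26, 2, 28, 66]
Insert 2: [2, 3, 26, 28, 66]
Insert 28: [2, 3, 26, 28, 66]
Insert 66: [2, 3, 26, 28, 66]

Sorted: [2, 3, 26, 28, 66]


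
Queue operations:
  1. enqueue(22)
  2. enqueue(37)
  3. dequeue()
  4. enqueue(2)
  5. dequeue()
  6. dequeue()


enqueue(22) -> [22]
enqueue(37) -> [22, 37]
dequeue()->22, [37]
enqueue(2) -> [37, 2]
dequeue()->37, [2]
dequeue()->2, []

Final queue: []


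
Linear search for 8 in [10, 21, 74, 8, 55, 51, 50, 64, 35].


i=0: 10!=8
i=1: 21!=8
i=2: 74!=8
i=3: 8==8 found!

Found at 3, 4 comps


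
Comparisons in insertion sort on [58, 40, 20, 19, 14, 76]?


Algorithm: insertion sort
Input: [58, 40, 20, 19, 14, 76]
Sorted: [14, 19, 20, 40, 58, 76]

11


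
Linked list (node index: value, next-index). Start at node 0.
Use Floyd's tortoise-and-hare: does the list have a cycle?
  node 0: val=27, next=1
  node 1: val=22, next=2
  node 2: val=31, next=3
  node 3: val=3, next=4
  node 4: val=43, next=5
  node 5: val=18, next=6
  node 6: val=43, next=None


Floyd's tortoise (slow, +1) and hare (fast, +2):
  init: slow=0, fast=0
  step 1: slow=1, fast=2
  step 2: slow=2, fast=4
  step 3: slow=3, fast=6
  step 4: fast -> None, no cycle

Cycle: no


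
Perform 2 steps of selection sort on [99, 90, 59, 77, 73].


Initial: [99, 90, 59, 77, 73]
Step 1: min=59 at 2
  Swap: [59, 90, 99, 77, 73]
Step 2: min=73 at 4
  Swap: [59, 73, 99, 77, 90]

After 2 steps: [59, 73, 99, 77, 90]


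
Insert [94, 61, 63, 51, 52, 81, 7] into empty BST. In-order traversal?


Insert 94: root
Insert 61: L from 94
Insert 63: L from 94 -> R from 61
Insert 51: L from 94 -> L from 61
Insert 52: L from 94 -> L from 61 -> R from 51
Insert 81: L from 94 -> R from 61 -> R from 63
Insert 7: L from 94 -> L from 61 -> L from 51

In-order: [7, 51, 52, 61, 63, 81, 94]


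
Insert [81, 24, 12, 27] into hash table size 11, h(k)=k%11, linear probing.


Insert 81: h=4 -> slot 4
Insert 24: h=2 -> slot 2
Insert 12: h=1 -> slot 1
Insert 27: h=5 -> slot 5

Table: [None, 12, 24, None, 81, 27, None, None, None, None, None]


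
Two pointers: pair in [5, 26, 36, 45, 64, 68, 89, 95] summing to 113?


lo=0(5)+hi=7(95)=100
lo=1(26)+hi=7(95)=121
lo=1(26)+hi=6(89)=115
lo=1(26)+hi=5(68)=94
lo=2(36)+hi=5(68)=104
lo=3(45)+hi=5(68)=113

Yes: 45+68=113


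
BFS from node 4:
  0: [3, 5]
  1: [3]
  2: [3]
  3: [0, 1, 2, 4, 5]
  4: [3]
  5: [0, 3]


Visit 4, enqueue [3]
Visit 3, enqueue [0, 1, 2, 5]
Visit 0, enqueue []
Visit 1, enqueue []
Visit 2, enqueue []
Visit 5, enqueue []

BFS order: [4, 3, 0, 1, 2, 5]


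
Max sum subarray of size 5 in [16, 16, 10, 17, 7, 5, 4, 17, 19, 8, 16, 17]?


[0:5]: 66
[1:6]: 55
[2:7]: 43
[3:8]: 50
[4:9]: 52
[5:10]: 53
[6:11]: 64
[7:12]: 77

Max: 77 at [7:12]


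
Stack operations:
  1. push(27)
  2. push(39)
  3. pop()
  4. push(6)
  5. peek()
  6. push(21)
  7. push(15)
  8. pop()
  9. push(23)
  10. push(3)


push(27) -> [27]
push(39) -> [27, 39]
pop()->39, [27]
push(6) -> [27, 6]
peek()->6
push(21) -> [27, 6, 21]
push(15) -> [27, 6, 21, 15]
pop()->15, [27, 6, 21]
push(23) -> [27, 6, 21, 23]
push(3) -> [27, 6, 21, 23, 3]

Final stack: [27, 6, 21, 23, 3]


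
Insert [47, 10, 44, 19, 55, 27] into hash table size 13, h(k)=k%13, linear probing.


Insert 47: h=8 -> slot 8
Insert 10: h=10 -> slot 10
Insert 44: h=5 -> slot 5
Insert 19: h=6 -> slot 6
Insert 55: h=3 -> slot 3
Insert 27: h=1 -> slot 1

Table: [None, 27, None, 55, None, 44, 19, None, 47, None, 10, None, None]


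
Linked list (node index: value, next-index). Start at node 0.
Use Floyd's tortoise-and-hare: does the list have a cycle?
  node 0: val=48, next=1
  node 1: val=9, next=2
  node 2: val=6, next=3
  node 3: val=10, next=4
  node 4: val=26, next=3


Floyd's tortoise (slow, +1) and hare (fast, +2):
  init: slow=0, fast=0
  step 1: slow=1, fast=2
  step 2: slow=2, fast=4
  step 3: slow=3, fast=4
  step 4: slow=4, fast=4
  slow == fast at node 4: cycle detected

Cycle: yes


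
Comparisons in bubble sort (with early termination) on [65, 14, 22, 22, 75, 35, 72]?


Algorithm: bubble sort (with early termination)
Input: [65, 14, 22, 22, 75, 35, 72]
Sorted: [14, 22, 22, 35, 65, 72, 75]

15


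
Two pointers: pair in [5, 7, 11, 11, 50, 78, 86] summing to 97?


lo=0(5)+hi=6(86)=91
lo=1(7)+hi=6(86)=93
lo=2(11)+hi=6(86)=97

Yes: 11+86=97


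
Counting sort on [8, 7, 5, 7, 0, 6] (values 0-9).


Input: [8, 7, 5, 7, 0, 6]
Counts: [1, 0, 0, 0, 0, 1, 1, 2, 1, 0]

Sorted: [0, 5, 6, 7, 7, 8]


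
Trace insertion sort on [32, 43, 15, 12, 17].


Initial: [32, 43, 15, 12, 17]
Insert 43: [32, 43, 15, 12, 17]
Insert 15: [15, 32, 43, 12, 17]
Insert 12: [12, 15, 32, 43, 17]
Insert 17: [12, 15, 17, 32, 43]

Sorted: [12, 15, 17, 32, 43]


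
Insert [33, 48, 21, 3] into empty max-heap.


Insert 33: [33]
Insert 48: [48, 33]
Insert 21: [48, 33, 21]
Insert 3: [48, 33, 21, 3]

Final heap: [48, 33, 21, 3]


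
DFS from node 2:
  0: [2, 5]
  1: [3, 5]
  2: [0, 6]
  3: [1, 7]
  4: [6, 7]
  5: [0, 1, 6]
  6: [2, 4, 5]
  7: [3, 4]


Visit 2, push [6, 0]
Visit 0, push [5]
Visit 5, push [6, 1]
Visit 1, push [3]
Visit 3, push [7]
Visit 7, push [4]
Visit 4, push [6]
Visit 6, push []

DFS order: [2, 0, 5, 1, 3, 7, 4, 6]


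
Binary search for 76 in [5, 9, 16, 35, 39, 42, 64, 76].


Step 1: lo=0, hi=7, mid=3, val=35
Step 2: lo=4, hi=7, mid=5, val=42
Step 3: lo=6, hi=7, mid=6, val=64
Step 4: lo=7, hi=7, mid=7, val=76

Found at index 7


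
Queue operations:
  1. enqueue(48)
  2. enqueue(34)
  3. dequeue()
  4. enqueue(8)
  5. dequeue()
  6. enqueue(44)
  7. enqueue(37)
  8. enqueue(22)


enqueue(48) -> [48]
enqueue(34) -> [48, 34]
dequeue()->48, [34]
enqueue(8) -> [34, 8]
dequeue()->34, [8]
enqueue(44) -> [8, 44]
enqueue(37) -> [8, 44, 37]
enqueue(22) -> [8, 44, 37, 22]

Final queue: [8, 44, 37, 22]


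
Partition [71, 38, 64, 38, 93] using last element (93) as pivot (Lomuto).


Pivot: 93
  71 <= 93: advance i (no swap)
  38 <= 93: advance i (no swap)
  64 <= 93: advance i (no swap)
  38 <= 93: advance i (no swap)
Place pivot at 4: [71, 38, 64, 38, 93]

Partitioned: [71, 38, 64, 38, 93]


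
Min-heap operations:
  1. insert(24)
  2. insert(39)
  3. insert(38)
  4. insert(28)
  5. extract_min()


insert(24) -> [24]
insert(39) -> [24, 39]
insert(38) -> [24, 39, 38]
insert(28) -> [24, 28, 38, 39]
extract_min()->24, [28, 39, 38]

Final heap: [28, 39, 38]


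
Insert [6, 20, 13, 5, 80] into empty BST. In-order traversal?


Insert 6: root
Insert 20: R from 6
Insert 13: R from 6 -> L from 20
Insert 5: L from 6
Insert 80: R from 6 -> R from 20

In-order: [5, 6, 13, 20, 80]


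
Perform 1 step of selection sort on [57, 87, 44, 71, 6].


Initial: [57, 87, 44, 71, 6]
Step 1: min=6 at 4
  Swap: [6, 87, 44, 71, 57]

After 1 step: [6, 87, 44, 71, 57]


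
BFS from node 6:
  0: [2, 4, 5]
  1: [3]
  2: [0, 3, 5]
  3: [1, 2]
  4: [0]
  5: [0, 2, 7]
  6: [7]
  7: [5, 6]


Visit 6, enqueue [7]
Visit 7, enqueue [5]
Visit 5, enqueue [0, 2]
Visit 0, enqueue [4]
Visit 2, enqueue [3]
Visit 4, enqueue []
Visit 3, enqueue [1]
Visit 1, enqueue []

BFS order: [6, 7, 5, 0, 2, 4, 3, 1]


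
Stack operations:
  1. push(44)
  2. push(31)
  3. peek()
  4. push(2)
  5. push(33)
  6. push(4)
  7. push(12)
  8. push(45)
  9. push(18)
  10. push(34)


push(44) -> [44]
push(31) -> [44, 31]
peek()->31
push(2) -> [44, 31, 2]
push(33) -> [44, 31, 2, 33]
push(4) -> [44, 31, 2, 33, 4]
push(12) -> [44, 31, 2, 33, 4, 12]
push(45) -> [44, 31, 2, 33, 4, 12, 45]
push(18) -> [44, 31, 2, 33, 4, 12, 45, 18]
push(34) -> [44, 31, 2, 33, 4, 12, 45, 18, 34]

Final stack: [44, 31, 2, 33, 4, 12, 45, 18, 34]


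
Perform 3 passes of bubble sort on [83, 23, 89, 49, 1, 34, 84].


Initial: [83, 23, 89, 49, 1, 34, 84]
Pass 1: [23, 83, 49, 1, 34, 84, 89] (5 swaps)
Pass 2: [23, 49, 1, 34, 83, 84, 89] (3 swaps)
Pass 3: [23, 1, 34, 49, 83, 84, 89] (2 swaps)

After 3 passes: [23, 1, 34, 49, 83, 84, 89]


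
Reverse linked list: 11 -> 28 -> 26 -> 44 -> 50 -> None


Step 1: curr=11, set curr.next=prev(None) | reversed so far: 11
Step 2: curr=28, set curr.next=prev(11) | reversed so far: 28 -> 11
Step 3: curr=26, set curr.next=prev(28) | reversed so far: 26 -> 28 -> 11
Step 4: curr=44, set curr.next=prev(26) | reversed so far: 44 -> 26 -> 28 -> 11
Step 5: curr=50, set curr.next=prev(44) | reversed so far: 50 -> 44 -> 26 -> 28 -> 11

50 -> 44 -> 26 -> 28 -> 11 -> None


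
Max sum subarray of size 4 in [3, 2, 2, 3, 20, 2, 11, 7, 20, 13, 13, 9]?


[0:4]: 10
[1:5]: 27
[2:6]: 27
[3:7]: 36
[4:8]: 40
[5:9]: 40
[6:10]: 51
[7:11]: 53
[8:12]: 55

Max: 55 at [8:12]


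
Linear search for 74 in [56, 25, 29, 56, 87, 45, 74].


i=0: 56!=74
i=1: 25!=74
i=2: 29!=74
i=3: 56!=74
i=4: 87!=74
i=5: 45!=74
i=6: 74==74 found!

Found at 6, 7 comps


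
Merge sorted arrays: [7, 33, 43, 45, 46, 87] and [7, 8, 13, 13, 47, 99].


Take 7 from A
Take 7 from B
Take 8 from B
Take 13 from B
Take 13 from B
Take 33 from A
Take 43 from A
Take 45 from A
Take 46 from A
Take 47 from B
Take 87 from A

Merged: [7, 7, 8, 13, 13, 33, 43, 45, 46, 47, 87, 99]


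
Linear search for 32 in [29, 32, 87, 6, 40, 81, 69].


i=0: 29!=32
i=1: 32==32 found!

Found at 1, 2 comps


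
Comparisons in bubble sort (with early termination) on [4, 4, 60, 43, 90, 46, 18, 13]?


Algorithm: bubble sort (with early termination)
Input: [4, 4, 60, 43, 90, 46, 18, 13]
Sorted: [4, 4, 13, 18, 43, 46, 60, 90]

27


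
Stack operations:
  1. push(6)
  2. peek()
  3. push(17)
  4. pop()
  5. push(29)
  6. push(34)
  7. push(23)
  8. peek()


push(6) -> [6]
peek()->6
push(17) -> [6, 17]
pop()->17, [6]
push(29) -> [6, 29]
push(34) -> [6, 29, 34]
push(23) -> [6, 29, 34, 23]
peek()->23

Final stack: [6, 29, 34, 23]


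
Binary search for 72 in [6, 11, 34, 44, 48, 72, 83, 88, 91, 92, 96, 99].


Step 1: lo=0, hi=11, mid=5, val=72

Found at index 5


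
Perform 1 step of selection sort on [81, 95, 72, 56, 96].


Initial: [81, 95, 72, 56, 96]
Step 1: min=56 at 3
  Swap: [56, 95, 72, 81, 96]

After 1 step: [56, 95, 72, 81, 96]


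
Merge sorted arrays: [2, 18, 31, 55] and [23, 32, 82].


Take 2 from A
Take 18 from A
Take 23 from B
Take 31 from A
Take 32 from B
Take 55 from A

Merged: [2, 18, 23, 31, 32, 55, 82]


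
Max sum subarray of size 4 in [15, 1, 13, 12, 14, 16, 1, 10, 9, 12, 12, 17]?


[0:4]: 41
[1:5]: 40
[2:6]: 55
[3:7]: 43
[4:8]: 41
[5:9]: 36
[6:10]: 32
[7:11]: 43
[8:12]: 50

Max: 55 at [2:6]


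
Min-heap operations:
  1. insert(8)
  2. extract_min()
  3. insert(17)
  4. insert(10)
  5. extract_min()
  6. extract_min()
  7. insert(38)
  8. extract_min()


insert(8) -> [8]
extract_min()->8, []
insert(17) -> [17]
insert(10) -> [10, 17]
extract_min()->10, [17]
extract_min()->17, []
insert(38) -> [38]
extract_min()->38, []

Final heap: []


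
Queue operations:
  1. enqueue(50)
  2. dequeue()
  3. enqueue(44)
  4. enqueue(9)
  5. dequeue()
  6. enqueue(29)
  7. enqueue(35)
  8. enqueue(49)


enqueue(50) -> [50]
dequeue()->50, []
enqueue(44) -> [44]
enqueue(9) -> [44, 9]
dequeue()->44, [9]
enqueue(29) -> [9, 29]
enqueue(35) -> [9, 29, 35]
enqueue(49) -> [9, 29, 35, 49]

Final queue: [9, 29, 35, 49]


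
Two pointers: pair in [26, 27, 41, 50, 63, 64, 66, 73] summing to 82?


lo=0(26)+hi=7(73)=99
lo=0(26)+hi=6(66)=92
lo=0(26)+hi=5(64)=90
lo=0(26)+hi=4(63)=89
lo=0(26)+hi=3(50)=76
lo=1(27)+hi=3(50)=77
lo=2(41)+hi=3(50)=91

No pair found


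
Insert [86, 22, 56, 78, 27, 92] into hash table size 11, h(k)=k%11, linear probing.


Insert 86: h=9 -> slot 9
Insert 22: h=0 -> slot 0
Insert 56: h=1 -> slot 1
Insert 78: h=1, 1 probes -> slot 2
Insert 27: h=5 -> slot 5
Insert 92: h=4 -> slot 4

Table: [22, 56, 78, None, 92, 27, None, None, None, 86, None]


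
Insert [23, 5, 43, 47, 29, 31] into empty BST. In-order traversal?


Insert 23: root
Insert 5: L from 23
Insert 43: R from 23
Insert 47: R from 23 -> R from 43
Insert 29: R from 23 -> L from 43
Insert 31: R from 23 -> L from 43 -> R from 29

In-order: [5, 23, 29, 31, 43, 47]


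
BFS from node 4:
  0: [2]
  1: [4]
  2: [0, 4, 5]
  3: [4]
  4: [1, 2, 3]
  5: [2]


Visit 4, enqueue [1, 2, 3]
Visit 1, enqueue []
Visit 2, enqueue [0, 5]
Visit 3, enqueue []
Visit 0, enqueue []
Visit 5, enqueue []

BFS order: [4, 1, 2, 3, 0, 5]


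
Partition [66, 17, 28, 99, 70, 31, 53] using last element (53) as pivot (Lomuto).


Pivot: 53
  17 <= 53: swap -> [17, 66, 28, 99, 70, 31, 53]
  28 <= 53: swap -> [17, 28, 66, 99, 70, 31, 53]
  31 <= 53: swap -> [17, 28, 31, 99, 70, 66, 53]
Place pivot at 3: [17, 28, 31, 53, 70, 66, 99]

Partitioned: [17, 28, 31, 53, 70, 66, 99]


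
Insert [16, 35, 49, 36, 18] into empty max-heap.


Insert 16: [16]
Insert 35: [35, 16]
Insert 49: [49, 16, 35]
Insert 36: [49, 36, 35, 16]
Insert 18: [49, 36, 35, 16, 18]

Final heap: [49, 36, 35, 16, 18]


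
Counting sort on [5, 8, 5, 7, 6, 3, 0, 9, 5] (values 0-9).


Input: [5, 8, 5, 7, 6, 3, 0, 9, 5]
Counts: [1, 0, 0, 1, 0, 3, 1, 1, 1, 1]

Sorted: [0, 3, 5, 5, 5, 6, 7, 8, 9]


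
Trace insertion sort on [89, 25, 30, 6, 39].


Initial: [89, 25, 30, 6, 39]
Insert 25: [25, 89, 30, 6, 39]
Insert 30: [25, 30, 89, 6, 39]
Insert 6: [6, 25, 30, 89, 39]
Insert 39: [6, 25, 30, 39, 89]

Sorted: [6, 25, 30, 39, 89]


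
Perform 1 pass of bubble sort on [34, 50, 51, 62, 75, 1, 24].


Initial: [34, 50, 51, 62, 75, 1, 24]
Pass 1: [34, 50, 51, 62, 1, 24, 75] (2 swaps)

After 1 pass: [34, 50, 51, 62, 1, 24, 75]


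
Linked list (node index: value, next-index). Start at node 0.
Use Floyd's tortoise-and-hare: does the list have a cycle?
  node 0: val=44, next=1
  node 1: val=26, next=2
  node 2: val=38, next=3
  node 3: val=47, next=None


Floyd's tortoise (slow, +1) and hare (fast, +2):
  init: slow=0, fast=0
  step 1: slow=1, fast=2
  step 2: fast 2->3->None, no cycle

Cycle: no


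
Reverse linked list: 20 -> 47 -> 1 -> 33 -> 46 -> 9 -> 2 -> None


Step 1: curr=20, set curr.next=prev(None) | reversed so far: 20
Step 2: curr=47, set curr.next=prev(20) | reversed so far: 47 -> 20
Step 3: curr=1, set curr.next=prev(47) | reversed so far: 1 -> 47 -> 20
Step 4: curr=33, set curr.next=prev(1) | reversed so far: 33 -> 1 -> 47 -> 20
Step 5: curr=46, set curr.next=prev(33) | reversed so far: 46 -> 33 -> 1 -> 47 -> 20
Step 6: curr=9, set curr.next=prev(46) | reversed so far: 9 -> 46 -> 33 -> 1 -> 47 -> 20
Step 7: curr=2, set curr.next=prev(9) | reversed so far: 2 -> 9 -> 46 -> 33 -> 1 -> 47 -> 20

2 -> 9 -> 46 -> 33 -> 1 -> 47 -> 20 -> None


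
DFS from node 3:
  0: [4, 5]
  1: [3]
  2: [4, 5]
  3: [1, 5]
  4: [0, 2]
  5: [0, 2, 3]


Visit 3, push [5, 1]
Visit 1, push []
Visit 5, push [2, 0]
Visit 0, push [4]
Visit 4, push [2]
Visit 2, push []

DFS order: [3, 1, 5, 0, 4, 2]


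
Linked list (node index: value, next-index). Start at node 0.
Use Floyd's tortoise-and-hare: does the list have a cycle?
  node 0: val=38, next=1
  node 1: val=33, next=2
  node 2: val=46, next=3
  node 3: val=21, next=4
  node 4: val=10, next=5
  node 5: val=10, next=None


Floyd's tortoise (slow, +1) and hare (fast, +2):
  init: slow=0, fast=0
  step 1: slow=1, fast=2
  step 2: slow=2, fast=4
  step 3: fast 4->5->None, no cycle

Cycle: no


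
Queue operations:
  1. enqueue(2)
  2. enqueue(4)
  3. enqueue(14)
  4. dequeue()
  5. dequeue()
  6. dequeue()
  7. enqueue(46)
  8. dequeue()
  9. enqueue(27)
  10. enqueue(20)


enqueue(2) -> [2]
enqueue(4) -> [2, 4]
enqueue(14) -> [2, 4, 14]
dequeue()->2, [4, 14]
dequeue()->4, [14]
dequeue()->14, []
enqueue(46) -> [46]
dequeue()->46, []
enqueue(27) -> [27]
enqueue(20) -> [27, 20]

Final queue: [27, 20]


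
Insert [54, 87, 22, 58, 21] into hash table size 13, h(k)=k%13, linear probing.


Insert 54: h=2 -> slot 2
Insert 87: h=9 -> slot 9
Insert 22: h=9, 1 probes -> slot 10
Insert 58: h=6 -> slot 6
Insert 21: h=8 -> slot 8

Table: [None, None, 54, None, None, None, 58, None, 21, 87, 22, None, None]


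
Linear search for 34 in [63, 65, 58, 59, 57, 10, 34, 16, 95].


i=0: 63!=34
i=1: 65!=34
i=2: 58!=34
i=3: 59!=34
i=4: 57!=34
i=5: 10!=34
i=6: 34==34 found!

Found at 6, 7 comps


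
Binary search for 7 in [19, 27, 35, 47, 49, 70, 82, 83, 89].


Step 1: lo=0, hi=8, mid=4, val=49
Step 2: lo=0, hi=3, mid=1, val=27
Step 3: lo=0, hi=0, mid=0, val=19

Not found


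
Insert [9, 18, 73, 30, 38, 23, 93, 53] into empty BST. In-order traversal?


Insert 9: root
Insert 18: R from 9
Insert 73: R from 9 -> R from 18
Insert 30: R from 9 -> R from 18 -> L from 73
Insert 38: R from 9 -> R from 18 -> L from 73 -> R from 30
Insert 23: R from 9 -> R from 18 -> L from 73 -> L from 30
Insert 93: R from 9 -> R from 18 -> R from 73
Insert 53: R from 9 -> R from 18 -> L from 73 -> R from 30 -> R from 38

In-order: [9, 18, 23, 30, 38, 53, 73, 93]


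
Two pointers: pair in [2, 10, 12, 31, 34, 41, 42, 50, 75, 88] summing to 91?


lo=0(2)+hi=9(88)=90
lo=1(10)+hi=9(88)=98
lo=1(10)+hi=8(75)=85
lo=2(12)+hi=8(75)=87
lo=3(31)+hi=8(75)=106
lo=3(31)+hi=7(50)=81
lo=4(34)+hi=7(50)=84
lo=5(41)+hi=7(50)=91

Yes: 41+50=91


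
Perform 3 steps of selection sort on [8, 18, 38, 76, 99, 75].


Initial: [8, 18, 38, 76, 99, 75]
Step 1: min=8 at 0
  Swap: [8, 18, 38, 76, 99, 75]
Step 2: min=18 at 1
  Swap: [8, 18, 38, 76, 99, 75]
Step 3: min=38 at 2
  Swap: [8, 18, 38, 76, 99, 75]

After 3 steps: [8, 18, 38, 76, 99, 75]


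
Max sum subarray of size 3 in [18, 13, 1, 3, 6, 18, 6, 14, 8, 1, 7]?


[0:3]: 32
[1:4]: 17
[2:5]: 10
[3:6]: 27
[4:7]: 30
[5:8]: 38
[6:9]: 28
[7:10]: 23
[8:11]: 16

Max: 38 at [5:8]


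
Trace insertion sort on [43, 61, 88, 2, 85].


Initial: [43, 61, 88, 2, 85]
Insert 61: [43, 61, 88, 2, 85]
Insert 88: [43, 61, 88, 2, 85]
Insert 2: [2, 43, 61, 88, 85]
Insert 85: [2, 43, 61, 85, 88]

Sorted: [2, 43, 61, 85, 88]


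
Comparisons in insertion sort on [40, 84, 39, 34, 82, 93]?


Algorithm: insertion sort
Input: [40, 84, 39, 34, 82, 93]
Sorted: [34, 39, 40, 82, 84, 93]

9


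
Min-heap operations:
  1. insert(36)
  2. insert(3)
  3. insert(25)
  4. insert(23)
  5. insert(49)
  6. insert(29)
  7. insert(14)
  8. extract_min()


insert(36) -> [36]
insert(3) -> [3, 36]
insert(25) -> [3, 36, 25]
insert(23) -> [3, 23, 25, 36]
insert(49) -> [3, 23, 25, 36, 49]
insert(29) -> [3, 23, 25, 36, 49, 29]
insert(14) -> [3, 23, 14, 36, 49, 29, 25]
extract_min()->3, [14, 23, 25, 36, 49, 29]

Final heap: [14, 23, 25, 36, 49, 29]


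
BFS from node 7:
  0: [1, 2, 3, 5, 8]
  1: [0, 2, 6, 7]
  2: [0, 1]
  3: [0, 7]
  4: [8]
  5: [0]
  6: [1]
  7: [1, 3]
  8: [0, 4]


Visit 7, enqueue [1, 3]
Visit 1, enqueue [0, 2, 6]
Visit 3, enqueue []
Visit 0, enqueue [5, 8]
Visit 2, enqueue []
Visit 6, enqueue []
Visit 5, enqueue []
Visit 8, enqueue [4]
Visit 4, enqueue []

BFS order: [7, 1, 3, 0, 2, 6, 5, 8, 4]


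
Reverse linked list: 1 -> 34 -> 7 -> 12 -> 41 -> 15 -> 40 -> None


Step 1: curr=1, set curr.next=prev(None) | reversed so far: 1
Step 2: curr=34, set curr.next=prev(1) | reversed so far: 34 -> 1
Step 3: curr=7, set curr.next=prev(34) | reversed so far: 7 -> 34 -> 1
Step 4: curr=12, set curr.next=prev(7) | reversed so far: 12 -> 7 -> 34 -> 1
Step 5: curr=41, set curr.next=prev(12) | reversed so far: 41 -> 12 -> 7 -> 34 -> 1
Step 6: curr=15, set curr.next=prev(41) | reversed so far: 15 -> 41 -> 12 -> 7 -> 34 -> 1
Step 7: curr=40, set curr.next=prev(15) | reversed so far: 40 -> 15 -> 41 -> 12 -> 7 -> 34 -> 1

40 -> 15 -> 41 -> 12 -> 7 -> 34 -> 1 -> None


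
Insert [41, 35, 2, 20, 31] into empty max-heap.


Insert 41: [41]
Insert 35: [41, 35]
Insert 2: [41, 35, 2]
Insert 20: [41, 35, 2, 20]
Insert 31: [41, 35, 2, 20, 31]

Final heap: [41, 35, 2, 20, 31]


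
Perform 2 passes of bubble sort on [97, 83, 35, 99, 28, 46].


Initial: [97, 83, 35, 99, 28, 46]
Pass 1: [83, 35, 97, 28, 46, 99] (4 swaps)
Pass 2: [35, 83, 28, 46, 97, 99] (3 swaps)

After 2 passes: [35, 83, 28, 46, 97, 99]


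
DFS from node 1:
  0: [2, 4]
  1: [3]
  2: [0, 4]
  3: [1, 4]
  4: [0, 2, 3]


Visit 1, push [3]
Visit 3, push [4]
Visit 4, push [2, 0]
Visit 0, push [2]
Visit 2, push []

DFS order: [1, 3, 4, 0, 2]


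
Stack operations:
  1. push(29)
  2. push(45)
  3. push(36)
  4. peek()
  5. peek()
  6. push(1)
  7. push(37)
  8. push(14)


push(29) -> [29]
push(45) -> [29, 45]
push(36) -> [29, 45, 36]
peek()->36
peek()->36
push(1) -> [29, 45, 36, 1]
push(37) -> [29, 45, 36, 1, 37]
push(14) -> [29, 45, 36, 1, 37, 14]

Final stack: [29, 45, 36, 1, 37, 14]


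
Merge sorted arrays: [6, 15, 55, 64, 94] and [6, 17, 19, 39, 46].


Take 6 from A
Take 6 from B
Take 15 from A
Take 17 from B
Take 19 from B
Take 39 from B
Take 46 from B

Merged: [6, 6, 15, 17, 19, 39, 46, 55, 64, 94]


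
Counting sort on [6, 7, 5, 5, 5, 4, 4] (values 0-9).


Input: [6, 7, 5, 5, 5, 4, 4]
Counts: [0, 0, 0, 0, 2, 3, 1, 1, 0, 0]

Sorted: [4, 4, 5, 5, 5, 6, 7]


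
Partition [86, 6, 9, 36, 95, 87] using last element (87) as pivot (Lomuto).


Pivot: 87
  86 <= 87: advance i (no swap)
  6 <= 87: advance i (no swap)
  9 <= 87: advance i (no swap)
  36 <= 87: advance i (no swap)
Place pivot at 4: [86, 6, 9, 36, 87, 95]

Partitioned: [86, 6, 9, 36, 87, 95]


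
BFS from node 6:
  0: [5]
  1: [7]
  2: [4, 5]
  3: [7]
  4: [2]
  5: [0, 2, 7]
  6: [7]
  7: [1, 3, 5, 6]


Visit 6, enqueue [7]
Visit 7, enqueue [1, 3, 5]
Visit 1, enqueue []
Visit 3, enqueue []
Visit 5, enqueue [0, 2]
Visit 0, enqueue []
Visit 2, enqueue [4]
Visit 4, enqueue []

BFS order: [6, 7, 1, 3, 5, 0, 2, 4]


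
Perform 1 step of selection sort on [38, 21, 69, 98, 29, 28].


Initial: [38, 21, 69, 98, 29, 28]
Step 1: min=21 at 1
  Swap: [21, 38, 69, 98, 29, 28]

After 1 step: [21, 38, 69, 98, 29, 28]


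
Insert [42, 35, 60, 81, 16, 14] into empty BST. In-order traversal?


Insert 42: root
Insert 35: L from 42
Insert 60: R from 42
Insert 81: R from 42 -> R from 60
Insert 16: L from 42 -> L from 35
Insert 14: L from 42 -> L from 35 -> L from 16

In-order: [14, 16, 35, 42, 60, 81]


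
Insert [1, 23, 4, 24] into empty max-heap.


Insert 1: [1]
Insert 23: [23, 1]
Insert 4: [23, 1, 4]
Insert 24: [24, 23, 4, 1]

Final heap: [24, 23, 4, 1]


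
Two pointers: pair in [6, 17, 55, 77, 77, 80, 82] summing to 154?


lo=0(6)+hi=6(82)=88
lo=1(17)+hi=6(82)=99
lo=2(55)+hi=6(82)=137
lo=3(77)+hi=6(82)=159
lo=3(77)+hi=5(80)=157
lo=3(77)+hi=4(77)=154

Yes: 77+77=154


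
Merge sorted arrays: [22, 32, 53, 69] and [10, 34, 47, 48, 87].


Take 10 from B
Take 22 from A
Take 32 from A
Take 34 from B
Take 47 from B
Take 48 from B
Take 53 from A
Take 69 from A

Merged: [10, 22, 32, 34, 47, 48, 53, 69, 87]


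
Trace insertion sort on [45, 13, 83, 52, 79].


Initial: [45, 13, 83, 52, 79]
Insert 13: [13, 45, 83, 52, 79]
Insert 83: [13, 45, 83, 52, 79]
Insert 52: [13, 45, 52, 83, 79]
Insert 79: [13, 45, 52, 79, 83]

Sorted: [13, 45, 52, 79, 83]


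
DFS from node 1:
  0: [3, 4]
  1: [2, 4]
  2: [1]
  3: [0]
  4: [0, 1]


Visit 1, push [4, 2]
Visit 2, push []
Visit 4, push [0]
Visit 0, push [3]
Visit 3, push []

DFS order: [1, 2, 4, 0, 3]


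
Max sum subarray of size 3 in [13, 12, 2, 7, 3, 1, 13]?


[0:3]: 27
[1:4]: 21
[2:5]: 12
[3:6]: 11
[4:7]: 17

Max: 27 at [0:3]


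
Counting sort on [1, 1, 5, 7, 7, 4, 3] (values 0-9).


Input: [1, 1, 5, 7, 7, 4, 3]
Counts: [0, 2, 0, 1, 1, 1, 0, 2, 0, 0]

Sorted: [1, 1, 3, 4, 5, 7, 7]


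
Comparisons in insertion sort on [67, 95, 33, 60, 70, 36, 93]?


Algorithm: insertion sort
Input: [67, 95, 33, 60, 70, 36, 93]
Sorted: [33, 36, 60, 67, 70, 93, 95]

15


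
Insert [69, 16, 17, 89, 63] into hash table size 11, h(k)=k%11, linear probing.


Insert 69: h=3 -> slot 3
Insert 16: h=5 -> slot 5
Insert 17: h=6 -> slot 6
Insert 89: h=1 -> slot 1
Insert 63: h=8 -> slot 8

Table: [None, 89, None, 69, None, 16, 17, None, 63, None, None]


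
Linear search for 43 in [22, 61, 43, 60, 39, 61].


i=0: 22!=43
i=1: 61!=43
i=2: 43==43 found!

Found at 2, 3 comps


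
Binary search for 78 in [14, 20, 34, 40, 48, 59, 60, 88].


Step 1: lo=0, hi=7, mid=3, val=40
Step 2: lo=4, hi=7, mid=5, val=59
Step 3: lo=6, hi=7, mid=6, val=60
Step 4: lo=7, hi=7, mid=7, val=88

Not found


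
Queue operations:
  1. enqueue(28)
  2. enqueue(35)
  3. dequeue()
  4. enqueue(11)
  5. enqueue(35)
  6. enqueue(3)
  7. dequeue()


enqueue(28) -> [28]
enqueue(35) -> [28, 35]
dequeue()->28, [35]
enqueue(11) -> [35, 11]
enqueue(35) -> [35, 11, 35]
enqueue(3) -> [35, 11, 35, 3]
dequeue()->35, [11, 35, 3]

Final queue: [11, 35, 3]


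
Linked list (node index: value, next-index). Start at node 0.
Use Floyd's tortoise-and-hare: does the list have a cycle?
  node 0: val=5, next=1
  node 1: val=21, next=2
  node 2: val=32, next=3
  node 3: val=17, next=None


Floyd's tortoise (slow, +1) and hare (fast, +2):
  init: slow=0, fast=0
  step 1: slow=1, fast=2
  step 2: fast 2->3->None, no cycle

Cycle: no


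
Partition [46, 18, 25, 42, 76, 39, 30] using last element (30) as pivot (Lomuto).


Pivot: 30
  18 <= 30: swap -> [18, 46, 25, 42, 76, 39, 30]
  25 <= 30: swap -> [18, 25, 46, 42, 76, 39, 30]
Place pivot at 2: [18, 25, 30, 42, 76, 39, 46]

Partitioned: [18, 25, 30, 42, 76, 39, 46]


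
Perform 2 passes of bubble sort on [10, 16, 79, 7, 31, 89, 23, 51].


Initial: [10, 16, 79, 7, 31, 89, 23, 51]
Pass 1: [10, 16, 7, 31, 79, 23, 51, 89] (4 swaps)
Pass 2: [10, 7, 16, 31, 23, 51, 79, 89] (3 swaps)

After 2 passes: [10, 7, 16, 31, 23, 51, 79, 89]


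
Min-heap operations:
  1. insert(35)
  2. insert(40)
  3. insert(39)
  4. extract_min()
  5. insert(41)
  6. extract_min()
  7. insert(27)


insert(35) -> [35]
insert(40) -> [35, 40]
insert(39) -> [35, 40, 39]
extract_min()->35, [39, 40]
insert(41) -> [39, 40, 41]
extract_min()->39, [40, 41]
insert(27) -> [27, 41, 40]

Final heap: [27, 41, 40]


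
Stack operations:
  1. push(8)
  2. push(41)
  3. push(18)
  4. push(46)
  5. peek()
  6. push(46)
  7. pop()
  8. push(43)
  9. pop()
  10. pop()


push(8) -> [8]
push(41) -> [8, 41]
push(18) -> [8, 41, 18]
push(46) -> [8, 41, 18, 46]
peek()->46
push(46) -> [8, 41, 18, 46, 46]
pop()->46, [8, 41, 18, 46]
push(43) -> [8, 41, 18, 46, 43]
pop()->43, [8, 41, 18, 46]
pop()->46, [8, 41, 18]

Final stack: [8, 41, 18]


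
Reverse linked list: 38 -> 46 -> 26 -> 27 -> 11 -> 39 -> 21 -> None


Step 1: curr=38, set curr.next=prev(None) | reversed so far: 38
Step 2: curr=46, set curr.next=prev(38) | reversed so far: 46 -> 38
Step 3: curr=26, set curr.next=prev(46) | reversed so far: 26 -> 46 -> 38
Step 4: curr=27, set curr.next=prev(26) | reversed so far: 27 -> 26 -> 46 -> 38
Step 5: curr=11, set curr.next=prev(27) | reversed so far: 11 -> 27 -> 26 -> 46 -> 38
Step 6: curr=39, set curr.next=prev(11) | reversed so far: 39 -> 11 -> 27 -> 26 -> 46 -> 38
Step 7: curr=21, set curr.next=prev(39) | reversed so far: 21 -> 39 -> 11 -> 27 -> 26 -> 46 -> 38

21 -> 39 -> 11 -> 27 -> 26 -> 46 -> 38 -> None


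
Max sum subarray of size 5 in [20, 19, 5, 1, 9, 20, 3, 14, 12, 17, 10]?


[0:5]: 54
[1:6]: 54
[2:7]: 38
[3:8]: 47
[4:9]: 58
[5:10]: 66
[6:11]: 56

Max: 66 at [5:10]


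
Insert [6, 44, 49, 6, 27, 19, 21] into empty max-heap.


Insert 6: [6]
Insert 44: [44, 6]
Insert 49: [49, 6, 44]
Insert 6: [49, 6, 44, 6]
Insert 27: [49, 27, 44, 6, 6]
Insert 19: [49, 27, 44, 6, 6, 19]
Insert 21: [49, 27, 44, 6, 6, 19, 21]

Final heap: [49, 27, 44, 6, 6, 19, 21]


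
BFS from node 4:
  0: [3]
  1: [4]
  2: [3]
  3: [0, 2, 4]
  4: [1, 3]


Visit 4, enqueue [1, 3]
Visit 1, enqueue []
Visit 3, enqueue [0, 2]
Visit 0, enqueue []
Visit 2, enqueue []

BFS order: [4, 1, 3, 0, 2]


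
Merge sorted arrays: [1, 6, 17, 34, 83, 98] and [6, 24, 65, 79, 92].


Take 1 from A
Take 6 from A
Take 6 from B
Take 17 from A
Take 24 from B
Take 34 from A
Take 65 from B
Take 79 from B
Take 83 from A
Take 92 from B

Merged: [1, 6, 6, 17, 24, 34, 65, 79, 83, 92, 98]


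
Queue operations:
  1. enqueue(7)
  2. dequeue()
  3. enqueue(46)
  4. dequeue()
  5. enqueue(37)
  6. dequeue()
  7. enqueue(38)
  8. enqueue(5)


enqueue(7) -> [7]
dequeue()->7, []
enqueue(46) -> [46]
dequeue()->46, []
enqueue(37) -> [37]
dequeue()->37, []
enqueue(38) -> [38]
enqueue(5) -> [38, 5]

Final queue: [38, 5]


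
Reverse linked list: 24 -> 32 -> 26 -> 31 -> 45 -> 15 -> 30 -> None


Step 1: curr=24, set curr.next=prev(None) | reversed so far: 24
Step 2: curr=32, set curr.next=prev(24) | reversed so far: 32 -> 24
Step 3: curr=26, set curr.next=prev(32) | reversed so far: 26 -> 32 -> 24
Step 4: curr=31, set curr.next=prev(26) | reversed so far: 31 -> 26 -> 32 -> 24
Step 5: curr=45, set curr.next=prev(31) | reversed so far: 45 -> 31 -> 26 -> 32 -> 24
Step 6: curr=15, set curr.next=prev(45) | reversed so far: 15 -> 45 -> 31 -> 26 -> 32 -> 24
Step 7: curr=30, set curr.next=prev(15) | reversed so far: 30 -> 15 -> 45 -> 31 -> 26 -> 32 -> 24

30 -> 15 -> 45 -> 31 -> 26 -> 32 -> 24 -> None


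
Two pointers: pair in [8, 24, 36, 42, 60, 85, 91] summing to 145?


lo=0(8)+hi=6(91)=99
lo=1(24)+hi=6(91)=115
lo=2(36)+hi=6(91)=127
lo=3(42)+hi=6(91)=133
lo=4(60)+hi=6(91)=151
lo=4(60)+hi=5(85)=145

Yes: 60+85=145


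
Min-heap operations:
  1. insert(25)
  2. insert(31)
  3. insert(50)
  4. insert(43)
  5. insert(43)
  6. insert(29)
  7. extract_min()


insert(25) -> [25]
insert(31) -> [25, 31]
insert(50) -> [25, 31, 50]
insert(43) -> [25, 31, 50, 43]
insert(43) -> [25, 31, 50, 43, 43]
insert(29) -> [25, 31, 29, 43, 43, 50]
extract_min()->25, [29, 31, 50, 43, 43]

Final heap: [29, 31, 50, 43, 43]


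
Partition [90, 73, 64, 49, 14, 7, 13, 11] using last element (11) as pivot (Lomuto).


Pivot: 11
  7 <= 11: swap -> [7, 73, 64, 49, 14, 90, 13, 11]
Place pivot at 1: [7, 11, 64, 49, 14, 90, 13, 73]

Partitioned: [7, 11, 64, 49, 14, 90, 13, 73]


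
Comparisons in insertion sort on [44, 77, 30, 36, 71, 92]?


Algorithm: insertion sort
Input: [44, 77, 30, 36, 71, 92]
Sorted: [30, 36, 44, 71, 77, 92]

9


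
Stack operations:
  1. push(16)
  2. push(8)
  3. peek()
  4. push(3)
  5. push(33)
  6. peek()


push(16) -> [16]
push(8) -> [16, 8]
peek()->8
push(3) -> [16, 8, 3]
push(33) -> [16, 8, 3, 33]
peek()->33

Final stack: [16, 8, 3, 33]


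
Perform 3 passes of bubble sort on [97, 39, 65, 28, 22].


Initial: [97, 39, 65, 28, 22]
Pass 1: [39, 65, 28, 22, 97] (4 swaps)
Pass 2: [39, 28, 22, 65, 97] (2 swaps)
Pass 3: [28, 22, 39, 65, 97] (2 swaps)

After 3 passes: [28, 22, 39, 65, 97]


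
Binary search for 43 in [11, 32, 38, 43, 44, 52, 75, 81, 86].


Step 1: lo=0, hi=8, mid=4, val=44
Step 2: lo=0, hi=3, mid=1, val=32
Step 3: lo=2, hi=3, mid=2, val=38
Step 4: lo=3, hi=3, mid=3, val=43

Found at index 3


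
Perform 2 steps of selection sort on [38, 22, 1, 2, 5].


Initial: [38, 22, 1, 2, 5]
Step 1: min=1 at 2
  Swap: [1, 22, 38, 2, 5]
Step 2: min=2 at 3
  Swap: [1, 2, 38, 22, 5]

After 2 steps: [1, 2, 38, 22, 5]


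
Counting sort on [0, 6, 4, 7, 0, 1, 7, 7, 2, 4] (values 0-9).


Input: [0, 6, 4, 7, 0, 1, 7, 7, 2, 4]
Counts: [2, 1, 1, 0, 2, 0, 1, 3, 0, 0]

Sorted: [0, 0, 1, 2, 4, 4, 6, 7, 7, 7]


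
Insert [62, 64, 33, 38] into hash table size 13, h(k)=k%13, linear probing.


Insert 62: h=10 -> slot 10
Insert 64: h=12 -> slot 12
Insert 33: h=7 -> slot 7
Insert 38: h=12, 1 probes -> slot 0

Table: [38, None, None, None, None, None, None, 33, None, None, 62, None, 64]


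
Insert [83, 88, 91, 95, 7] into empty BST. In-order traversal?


Insert 83: root
Insert 88: R from 83
Insert 91: R from 83 -> R from 88
Insert 95: R from 83 -> R from 88 -> R from 91
Insert 7: L from 83

In-order: [7, 83, 88, 91, 95]


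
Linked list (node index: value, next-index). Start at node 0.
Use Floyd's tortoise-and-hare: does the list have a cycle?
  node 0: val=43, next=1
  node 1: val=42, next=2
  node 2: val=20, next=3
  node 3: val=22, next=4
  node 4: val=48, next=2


Floyd's tortoise (slow, +1) and hare (fast, +2):
  init: slow=0, fast=0
  step 1: slow=1, fast=2
  step 2: slow=2, fast=4
  step 3: slow=3, fast=3
  slow == fast at node 3: cycle detected

Cycle: yes


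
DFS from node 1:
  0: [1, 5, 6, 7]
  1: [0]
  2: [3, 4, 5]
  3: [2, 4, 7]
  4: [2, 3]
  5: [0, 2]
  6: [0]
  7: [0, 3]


Visit 1, push [0]
Visit 0, push [7, 6, 5]
Visit 5, push [2]
Visit 2, push [4, 3]
Visit 3, push [7, 4]
Visit 4, push []
Visit 7, push []
Visit 6, push []

DFS order: [1, 0, 5, 2, 3, 4, 7, 6]


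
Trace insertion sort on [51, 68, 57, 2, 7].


Initial: [51, 68, 57, 2, 7]
Insert 68: [51, 68, 57, 2, 7]
Insert 57: [51, 57, 68, 2, 7]
Insert 2: [2, 51, 57, 68, 7]
Insert 7: [2, 7, 51, 57, 68]

Sorted: [2, 7, 51, 57, 68]


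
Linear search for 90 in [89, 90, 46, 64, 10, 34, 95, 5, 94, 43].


i=0: 89!=90
i=1: 90==90 found!

Found at 1, 2 comps


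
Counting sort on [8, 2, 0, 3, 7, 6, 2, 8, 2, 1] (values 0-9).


Input: [8, 2, 0, 3, 7, 6, 2, 8, 2, 1]
Counts: [1, 1, 3, 1, 0, 0, 1, 1, 2, 0]

Sorted: [0, 1, 2, 2, 2, 3, 6, 7, 8, 8]


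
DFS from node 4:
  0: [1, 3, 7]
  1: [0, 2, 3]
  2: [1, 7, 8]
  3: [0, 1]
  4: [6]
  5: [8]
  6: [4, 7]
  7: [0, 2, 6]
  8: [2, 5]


Visit 4, push [6]
Visit 6, push [7]
Visit 7, push [2, 0]
Visit 0, push [3, 1]
Visit 1, push [3, 2]
Visit 2, push [8]
Visit 8, push [5]
Visit 5, push []
Visit 3, push []

DFS order: [4, 6, 7, 0, 1, 2, 8, 5, 3]


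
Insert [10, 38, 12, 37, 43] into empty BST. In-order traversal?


Insert 10: root
Insert 38: R from 10
Insert 12: R from 10 -> L from 38
Insert 37: R from 10 -> L from 38 -> R from 12
Insert 43: R from 10 -> R from 38

In-order: [10, 12, 37, 38, 43]


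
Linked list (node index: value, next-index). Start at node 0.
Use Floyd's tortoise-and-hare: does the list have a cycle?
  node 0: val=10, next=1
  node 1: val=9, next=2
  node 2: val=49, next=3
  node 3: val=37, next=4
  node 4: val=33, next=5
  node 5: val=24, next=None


Floyd's tortoise (slow, +1) and hare (fast, +2):
  init: slow=0, fast=0
  step 1: slow=1, fast=2
  step 2: slow=2, fast=4
  step 3: fast 4->5->None, no cycle

Cycle: no


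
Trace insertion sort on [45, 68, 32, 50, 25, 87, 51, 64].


Initial: [45, 68, 32, 50, 25, 87, 51, 64]
Insert 68: [45, 68, 32, 50, 25, 87, 51, 64]
Insert 32: [32, 45, 68, 50, 25, 87, 51, 64]
Insert 50: [32, 45, 50, 68, 25, 87, 51, 64]
Insert 25: [25, 32, 45, 50, 68, 87, 51, 64]
Insert 87: [25, 32, 45, 50, 68, 87, 51, 64]
Insert 51: [25, 32, 45, 50, 51, 68, 87, 64]
Insert 64: [25, 32, 45, 50, 51, 64, 68, 87]

Sorted: [25, 32, 45, 50, 51, 64, 68, 87]
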